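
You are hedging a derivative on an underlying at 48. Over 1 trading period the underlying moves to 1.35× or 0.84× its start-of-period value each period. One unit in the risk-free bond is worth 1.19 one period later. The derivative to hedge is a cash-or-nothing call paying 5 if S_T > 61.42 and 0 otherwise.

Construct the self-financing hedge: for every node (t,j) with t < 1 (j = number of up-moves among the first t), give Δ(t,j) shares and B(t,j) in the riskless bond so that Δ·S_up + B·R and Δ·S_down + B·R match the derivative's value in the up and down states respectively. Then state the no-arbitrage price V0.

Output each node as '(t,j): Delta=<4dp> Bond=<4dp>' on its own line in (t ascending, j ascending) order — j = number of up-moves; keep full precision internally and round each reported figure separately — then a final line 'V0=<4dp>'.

No-arbitrage ⇒ martingale measure with p* = (R−d)/(u−d) = 0.6863.
Terminal values V(1,·): V(1,0)=0.0000, V(1,1)=5.0000
(0,0): S=48.0000. Δ = (V_up−V_dn)/(S_up−S_dn) = (5.0000−0.0000)/(64.8000−40.3200) = 0.2042. V = [p*·5.0000 + (1−p*)·0.0000]/1.19 = 2.8835. B = V − Δ·S = -6.9204.
The time-0 hedge costs 2.8835, which is the no-arbitrage price.

(0,0): Delta=0.2042 Bond=-6.9204
V0=2.8835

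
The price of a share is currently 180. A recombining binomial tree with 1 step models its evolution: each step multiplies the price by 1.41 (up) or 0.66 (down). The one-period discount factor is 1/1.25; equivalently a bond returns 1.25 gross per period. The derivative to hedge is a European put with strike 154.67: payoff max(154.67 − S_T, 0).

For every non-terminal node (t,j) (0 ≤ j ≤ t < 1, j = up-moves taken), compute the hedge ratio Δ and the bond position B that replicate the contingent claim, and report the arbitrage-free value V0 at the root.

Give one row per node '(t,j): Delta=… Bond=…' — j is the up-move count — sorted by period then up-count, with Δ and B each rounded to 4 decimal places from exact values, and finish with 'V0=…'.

(0,0): Delta=-0.2657 Bond=53.9485
V0=6.1218

Since d<R<u, set p* = (R−d)/(u−d) = 0.7867; price each node as the discounted p*-expectation of its children.
Terminal payoffs: V(1,0)=35.8700, V(1,1)=0.0000
Node (0,0) S=180.0000: V=(p*·0.0000+(1−p*)·35.8700)/1.25=6.1218; Δ=(0.0000−35.8700)/(253.8000−118.8000)=-0.2657; B=V−Δ·S=53.9485
Self-financing check: at every node Δ·S+B equals the discounted successor values.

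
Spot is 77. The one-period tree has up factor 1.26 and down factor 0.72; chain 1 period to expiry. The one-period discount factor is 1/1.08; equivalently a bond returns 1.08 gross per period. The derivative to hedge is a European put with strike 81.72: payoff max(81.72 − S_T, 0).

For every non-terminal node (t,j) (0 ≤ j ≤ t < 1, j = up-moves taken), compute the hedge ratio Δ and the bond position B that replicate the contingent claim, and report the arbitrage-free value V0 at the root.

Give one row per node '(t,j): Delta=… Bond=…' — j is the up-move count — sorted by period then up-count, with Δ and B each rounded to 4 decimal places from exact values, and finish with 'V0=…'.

Under the risk-neutral measure, an up-move has probability p* = (R−d)/(u−d) = 0.6667 and values discount at R = 1.08.
At expiry t=1: V(1,0)=26.2800, V(1,1)=0.0000
Node (0,0) S=77.0000: V=(p*·0.0000+(1−p*)·26.2800)/1.08=8.1111; Δ=(0.0000−26.2800)/(97.0200−55.4400)=-0.6320; B=V−Δ·S=56.7778
Root portfolio cost Δ·77+B reproduces V0=8.1111.

(0,0): Delta=-0.6320 Bond=56.7778
V0=8.1111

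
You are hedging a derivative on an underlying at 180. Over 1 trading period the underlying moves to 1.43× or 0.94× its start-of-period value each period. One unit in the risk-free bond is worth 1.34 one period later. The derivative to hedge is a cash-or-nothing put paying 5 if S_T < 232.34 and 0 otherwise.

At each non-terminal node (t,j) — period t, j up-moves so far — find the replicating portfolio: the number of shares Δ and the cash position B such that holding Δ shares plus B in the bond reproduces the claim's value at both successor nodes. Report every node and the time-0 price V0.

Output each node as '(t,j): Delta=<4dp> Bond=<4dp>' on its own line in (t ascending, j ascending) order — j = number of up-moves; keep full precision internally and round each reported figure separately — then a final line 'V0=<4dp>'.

(0,0): Delta=-0.0567 Bond=10.8894
V0=0.6853

Risk-neutral probability p* = (R−d)/(u−d) = (1.34−0.94)/(1.43−0.94) = 0.8163.
Terminal payoffs: V(1,0)=5.0000, V(1,1)=0.0000
Node (0,0) S=180.0000: V=(p*·0.0000+(1−p*)·5.0000)/1.34=0.6853; Δ=(0.0000−5.0000)/(257.4000−169.2000)=-0.0567; B=V−Δ·S=10.8894
Each (Δ,B) replicates both successor values, so the strategy is self-financing and V0 is arbitrage-free.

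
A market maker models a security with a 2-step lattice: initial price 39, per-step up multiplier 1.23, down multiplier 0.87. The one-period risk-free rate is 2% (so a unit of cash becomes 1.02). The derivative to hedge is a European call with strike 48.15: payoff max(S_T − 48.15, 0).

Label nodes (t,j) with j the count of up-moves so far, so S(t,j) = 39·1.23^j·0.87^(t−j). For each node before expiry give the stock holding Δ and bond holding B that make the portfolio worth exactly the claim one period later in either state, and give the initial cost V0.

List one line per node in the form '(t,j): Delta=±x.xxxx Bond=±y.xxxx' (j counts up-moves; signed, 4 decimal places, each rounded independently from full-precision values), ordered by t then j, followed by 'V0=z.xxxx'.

No-arbitrage ⇒ martingale measure with p* = (R−d)/(u−d) = 0.4167.
Payoff layer (t=2): V(2,0)=0.0000, V(2,1)=0.0000, V(2,2)=10.8531
Node (1,0) S=33.9300: V=(p*·0.0000+(1−p*)·0.0000)/1.02=0.0000; Δ=(0.0000−0.0000)/(41.7339−29.5191)=0.0000; B=V−Δ·S=0.0000
Node (1,1) S=47.9700: V=(p*·10.8531+(1−p*)·0.0000)/1.02=4.4335; Δ=(10.8531−0.0000)/(59.0031−41.7339)=0.6285; B=V−Δ·S=-25.7140
Node (0,0) S=39.0000: V=(p*·4.4335+(1−p*)·0.0000)/1.02=1.8111; Δ=(4.4335−0.0000)/(47.9700−33.9300)=0.3158; B=V−Δ·S=-10.5041
The time-0 hedge costs 1.8111, which is the no-arbitrage price.

(0,0): Delta=0.3158 Bond=-10.5041
(1,0): Delta=0.0000 Bond=0.0000
(1,1): Delta=0.6285 Bond=-25.7140
V0=1.8111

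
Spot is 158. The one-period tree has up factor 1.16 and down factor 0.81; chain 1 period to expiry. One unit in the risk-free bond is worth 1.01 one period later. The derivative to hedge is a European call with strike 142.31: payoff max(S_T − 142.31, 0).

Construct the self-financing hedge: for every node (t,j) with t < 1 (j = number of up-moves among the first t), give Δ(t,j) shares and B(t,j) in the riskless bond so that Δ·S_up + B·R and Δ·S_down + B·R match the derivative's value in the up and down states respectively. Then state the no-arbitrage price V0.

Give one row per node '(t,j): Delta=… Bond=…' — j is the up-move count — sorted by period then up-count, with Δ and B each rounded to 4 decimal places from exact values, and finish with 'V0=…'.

Since d<R<u, set p* = (R−d)/(u−d) = 0.5714; price each node as the discounted p*-expectation of its children.
Terminal payoffs: V(1,0)=0.0000, V(1,1)=40.9700
  t=0,j=0: stock 158.0000 → up 183.2800 (V=40.9700), down 127.9800 (V=0.0000). Price 23.1796; hedge Δ=0.7409, bond B=-93.8775.
The time-0 hedge costs 23.1796, which is the no-arbitrage price.

(0,0): Delta=0.7409 Bond=-93.8775
V0=23.1796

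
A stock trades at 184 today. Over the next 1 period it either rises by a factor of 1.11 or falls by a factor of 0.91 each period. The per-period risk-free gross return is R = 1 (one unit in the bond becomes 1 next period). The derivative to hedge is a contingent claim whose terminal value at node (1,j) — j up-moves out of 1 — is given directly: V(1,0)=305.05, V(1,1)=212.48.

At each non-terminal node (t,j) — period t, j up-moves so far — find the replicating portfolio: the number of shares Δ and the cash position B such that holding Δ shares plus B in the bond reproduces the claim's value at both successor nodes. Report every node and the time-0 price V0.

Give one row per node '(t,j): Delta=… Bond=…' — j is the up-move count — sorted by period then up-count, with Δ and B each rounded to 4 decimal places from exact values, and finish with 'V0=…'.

(0,0): Delta=-2.5155 Bond=726.2435
V0=263.3935

No-arbitrage ⇒ martingale measure with p* = (R−d)/(u−d) = 0.4500.
Terminal values V(1,·): V(1,0)=305.0500, V(1,1)=212.4800
(0,0): S=184.0000. Δ = (V_up−V_dn)/(S_up−S_dn) = (212.4800−305.0500)/(204.2400−167.4400) = -2.5155. V = [p*·212.4800 + (1−p*)·305.0500]/1 = 263.3935. B = V − Δ·S = 726.2435.
Self-financing check: at every node Δ·S+B equals the discounted successor values.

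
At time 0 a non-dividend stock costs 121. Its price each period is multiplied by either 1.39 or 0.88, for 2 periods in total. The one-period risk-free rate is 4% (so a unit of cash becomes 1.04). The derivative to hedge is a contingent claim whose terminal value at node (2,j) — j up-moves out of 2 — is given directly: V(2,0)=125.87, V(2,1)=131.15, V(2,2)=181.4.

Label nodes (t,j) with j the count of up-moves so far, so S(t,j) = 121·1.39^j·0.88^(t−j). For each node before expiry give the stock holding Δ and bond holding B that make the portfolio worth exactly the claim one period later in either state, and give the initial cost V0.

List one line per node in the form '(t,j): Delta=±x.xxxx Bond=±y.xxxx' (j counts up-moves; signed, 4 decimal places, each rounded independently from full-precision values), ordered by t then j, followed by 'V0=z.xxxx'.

No-arbitrage ⇒ martingale measure with p* = (R−d)/(u−d) = 0.3137.
Terminal values V(2,·): V(2,0)=125.8700, V(2,1)=131.1500, V(2,2)=181.4000
  t=1,j=0: stock 106.4800 → up 148.0072 (V=131.1500), down 93.7024 (V=125.8700). Price 122.6216; hedge Δ=0.0972, bond B=112.2687.
  t=1,j=1: stock 168.1900 → up 233.7841 (V=181.4000), down 148.0072 (V=131.1500). Price 141.2641; hedge Δ=0.5858, bond B=42.7347.
  t=0,j=0: stock 121.0000 → up 168.1900 (V=141.2641), down 106.4800 (V=122.6216). Price 123.5291; hedge Δ=0.3021, bond B=86.9751.
Check: Δ(0,0)·S0 + B(0,0) = 123.5291 = V0.

(0,0): Delta=0.3021 Bond=86.9751
(1,0): Delta=0.0972 Bond=112.2687
(1,1): Delta=0.5858 Bond=42.7347
V0=123.5291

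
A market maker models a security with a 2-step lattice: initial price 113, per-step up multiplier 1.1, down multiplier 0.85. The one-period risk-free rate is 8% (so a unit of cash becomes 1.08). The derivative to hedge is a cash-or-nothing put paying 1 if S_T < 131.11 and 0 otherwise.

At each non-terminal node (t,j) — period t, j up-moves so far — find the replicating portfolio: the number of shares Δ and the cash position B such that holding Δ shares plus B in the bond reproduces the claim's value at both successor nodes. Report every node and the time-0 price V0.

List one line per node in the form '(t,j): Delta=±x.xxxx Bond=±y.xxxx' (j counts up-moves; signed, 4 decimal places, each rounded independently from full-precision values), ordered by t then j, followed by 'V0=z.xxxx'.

Since d<R<u, set p* = (R−d)/(u−d) = 0.9200; price each node as the discounted p*-expectation of its children.
Payoff layer (t=2): V(2,0)=1.0000, V(2,1)=1.0000, V(2,2)=0.0000
  t=1,j=0: stock 96.0500 → up 105.6550 (V=1.0000), down 81.6425 (V=1.0000). Price 0.9259; hedge Δ=0.0000, bond B=0.9259.
  t=1,j=1: stock 124.3000 → up 136.7300 (V=0.0000), down 105.6550 (V=1.0000). Price 0.0741; hedge Δ=-0.0322, bond B=4.0741.
  t=0,j=0: stock 113.0000 → up 124.3000 (V=0.0741), down 96.0500 (V=0.9259). Price 0.1317; hedge Δ=-0.0302, bond B=3.5391.
Root portfolio cost Δ·113+B reproduces V0=0.1317.

(0,0): Delta=-0.0302 Bond=3.5391
(1,0): Delta=0.0000 Bond=0.9259
(1,1): Delta=-0.0322 Bond=4.0741
V0=0.1317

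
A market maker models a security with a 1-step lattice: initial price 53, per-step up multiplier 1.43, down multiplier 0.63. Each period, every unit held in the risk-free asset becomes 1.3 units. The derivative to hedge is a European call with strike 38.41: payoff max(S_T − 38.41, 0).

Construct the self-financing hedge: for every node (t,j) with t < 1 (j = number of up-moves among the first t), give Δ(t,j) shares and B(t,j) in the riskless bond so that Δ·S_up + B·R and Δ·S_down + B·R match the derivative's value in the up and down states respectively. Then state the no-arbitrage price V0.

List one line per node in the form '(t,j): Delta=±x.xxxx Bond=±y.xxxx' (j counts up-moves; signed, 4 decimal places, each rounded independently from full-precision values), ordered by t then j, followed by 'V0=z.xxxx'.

(0,0): Delta=0.8816 Bond=-22.6437
V0=24.0813

Under the risk-neutral measure, an up-move has probability p* = (R−d)/(u−d) = 0.8375 and values discount at R = 1.3.
At expiry t=1: V(1,0)=0.0000, V(1,1)=37.3800
(0,0): S=53.0000. Δ = (V_up−V_dn)/(S_up−S_dn) = (37.3800−0.0000)/(75.7900−33.3900) = 0.8816. V = [p*·37.3800 + (1−p*)·0.0000]/1.3 = 24.0813. B = V − Δ·S = -22.6437.
Root portfolio cost Δ·53+B reproduces V0=24.0813.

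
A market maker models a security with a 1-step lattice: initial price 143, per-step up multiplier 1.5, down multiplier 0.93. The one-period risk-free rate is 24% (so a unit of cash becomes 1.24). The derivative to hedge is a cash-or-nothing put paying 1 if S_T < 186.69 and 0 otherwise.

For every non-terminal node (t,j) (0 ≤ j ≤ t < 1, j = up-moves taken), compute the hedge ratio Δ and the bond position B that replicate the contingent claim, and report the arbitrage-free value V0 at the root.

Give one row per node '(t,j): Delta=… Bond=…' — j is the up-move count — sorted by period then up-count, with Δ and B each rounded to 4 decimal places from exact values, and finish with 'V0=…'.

(0,0): Delta=-0.0123 Bond=2.1222
V0=0.3679

The replicating-portfolio and risk-neutral prices coincide; use p* = (1.24−0.93)/(1.5−0.93) = 0.5439 for the latter.
At expiry t=1: V(1,0)=1.0000, V(1,1)=0.0000
(0,0): S=143.0000. Δ = (V_up−V_dn)/(S_up−S_dn) = (0.0000−1.0000)/(214.5000−132.9900) = -0.0123. V = [p*·0.0000 + (1−p*)·1.0000]/1.24 = 0.3679. B = V − Δ·S = 2.1222.
Self-financing check: at every node Δ·S+B equals the discounted successor values.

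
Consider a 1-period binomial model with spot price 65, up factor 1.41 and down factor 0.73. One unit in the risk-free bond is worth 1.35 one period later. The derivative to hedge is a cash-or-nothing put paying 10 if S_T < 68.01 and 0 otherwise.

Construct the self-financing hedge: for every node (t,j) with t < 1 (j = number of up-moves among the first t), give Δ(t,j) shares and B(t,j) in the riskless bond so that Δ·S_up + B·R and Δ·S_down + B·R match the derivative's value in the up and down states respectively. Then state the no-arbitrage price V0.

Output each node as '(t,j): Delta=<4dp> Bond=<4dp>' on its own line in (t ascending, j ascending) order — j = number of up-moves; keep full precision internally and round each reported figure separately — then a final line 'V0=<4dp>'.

(0,0): Delta=-0.2262 Bond=15.3595
V0=0.6536

No-arbitrage ⇒ martingale measure with p* = (R−d)/(u−d) = 0.9118.
Payoff layer (t=1): V(1,0)=10.0000, V(1,1)=0.0000
Node (0,0) S=65.0000: V=(p*·0.0000+(1−p*)·10.0000)/1.35=0.6536; Δ=(0.0000−10.0000)/(91.6500−47.4500)=-0.2262; B=V−Δ·S=15.3595
Self-financing check: at every node Δ·S+B equals the discounted successor values.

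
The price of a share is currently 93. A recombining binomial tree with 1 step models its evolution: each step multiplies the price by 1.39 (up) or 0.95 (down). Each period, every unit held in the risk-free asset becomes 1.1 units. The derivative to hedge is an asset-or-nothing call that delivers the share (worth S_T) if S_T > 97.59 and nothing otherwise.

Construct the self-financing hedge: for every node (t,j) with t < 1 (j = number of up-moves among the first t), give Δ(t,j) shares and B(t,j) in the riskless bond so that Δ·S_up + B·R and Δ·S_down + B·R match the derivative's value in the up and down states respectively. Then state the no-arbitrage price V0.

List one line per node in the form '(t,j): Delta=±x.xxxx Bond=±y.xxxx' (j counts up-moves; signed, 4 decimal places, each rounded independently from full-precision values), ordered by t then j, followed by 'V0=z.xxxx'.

(0,0): Delta=3.1591 Bond=-253.7324
V0=40.0630

Since d<R<u, set p* = (R−d)/(u−d) = 0.3409; price each node as the discounted p*-expectation of its children.
At expiry t=1: V(1,0)=0.0000, V(1,1)=129.2700
(0,0): S=93.0000. Δ = (V_up−V_dn)/(S_up−S_dn) = (129.2700−0.0000)/(129.2700−88.3500) = 3.1591. V = [p*·129.2700 + (1−p*)·0.0000]/1.1 = 40.0630. B = V − Δ·S = -253.7324.
Root portfolio cost Δ·93+B reproduces V0=40.0630.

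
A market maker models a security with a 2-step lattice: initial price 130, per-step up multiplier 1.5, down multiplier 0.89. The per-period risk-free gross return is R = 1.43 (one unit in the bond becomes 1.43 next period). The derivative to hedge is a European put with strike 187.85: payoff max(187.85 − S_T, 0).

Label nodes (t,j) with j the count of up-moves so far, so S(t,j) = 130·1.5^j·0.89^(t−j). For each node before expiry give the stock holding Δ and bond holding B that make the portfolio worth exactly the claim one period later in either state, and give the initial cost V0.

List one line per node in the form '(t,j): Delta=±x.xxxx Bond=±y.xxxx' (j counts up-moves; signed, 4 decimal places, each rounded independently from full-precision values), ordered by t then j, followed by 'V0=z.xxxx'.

Under the risk-neutral measure, an up-move has probability p* = (R−d)/(u−d) = 0.8852 and values discount at R = 1.43.
Terminal values V(2,·): V(2,0)=84.8770, V(2,1)=14.3000, V(2,2)=0.0000
(1,0): S=115.7000. Δ = (V_up−V_dn)/(S_up−S_dn) = (14.3000−84.8770)/(173.5500−102.9730) = -1.0000. V = [p*·14.3000 + (1−p*)·84.8770]/1.43 = 15.6636. B = V − Δ·S = 131.3636.
(1,1): S=195.0000. Δ = (V_up−V_dn)/(S_up−S_dn) = (0.0000−14.3000)/(292.5000−173.5500) = -0.1202. V = [p*·0.0000 + (1−p*)·14.3000]/1.43 = 1.1475. B = V − Δ·S = 24.5902.
(0,0): S=130.0000. Δ = (V_up−V_dn)/(S_up−S_dn) = (1.1475−15.6636)/(195.0000−115.7000) = -0.1831. V = [p*·1.1475 + (1−p*)·15.6636]/1.43 = 1.9674. B = V − Δ·S = 25.7642.
Each (Δ,B) replicates both successor values, so the strategy is self-financing and V0 is arbitrage-free.

(0,0): Delta=-0.1831 Bond=25.7642
(1,0): Delta=-1.0000 Bond=131.3636
(1,1): Delta=-0.1202 Bond=24.5902
V0=1.9674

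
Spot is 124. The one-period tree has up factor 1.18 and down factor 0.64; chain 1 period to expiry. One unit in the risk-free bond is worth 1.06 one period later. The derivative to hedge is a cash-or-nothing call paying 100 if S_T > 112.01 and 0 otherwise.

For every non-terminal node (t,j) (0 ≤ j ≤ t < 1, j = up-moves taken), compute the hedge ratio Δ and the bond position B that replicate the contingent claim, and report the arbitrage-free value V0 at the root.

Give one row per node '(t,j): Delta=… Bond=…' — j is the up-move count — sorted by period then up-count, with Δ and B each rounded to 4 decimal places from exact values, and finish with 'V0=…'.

(0,0): Delta=1.4934 Bond=-111.8099
V0=73.3753

No-arbitrage ⇒ martingale measure with p* = (R−d)/(u−d) = 0.7778.
At expiry t=1: V(1,0)=0.0000, V(1,1)=100.0000
  t=0,j=0: stock 124.0000 → up 146.3200 (V=100.0000), down 79.3600 (V=0.0000). Price 73.3753; hedge Δ=1.4934, bond B=-111.8099.
The time-0 hedge costs 73.3753, which is the no-arbitrage price.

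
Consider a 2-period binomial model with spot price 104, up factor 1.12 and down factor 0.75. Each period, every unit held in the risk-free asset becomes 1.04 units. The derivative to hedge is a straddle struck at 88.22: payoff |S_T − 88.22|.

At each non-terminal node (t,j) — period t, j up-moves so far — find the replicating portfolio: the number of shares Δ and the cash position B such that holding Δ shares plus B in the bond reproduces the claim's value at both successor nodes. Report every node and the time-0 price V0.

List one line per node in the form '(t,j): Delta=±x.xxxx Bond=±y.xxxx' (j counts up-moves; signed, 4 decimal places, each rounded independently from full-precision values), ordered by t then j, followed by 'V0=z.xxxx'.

Under the risk-neutral measure, an up-move has probability p* = (R−d)/(u−d) = 0.7838 and values discount at R = 1.04.
Terminal payoffs: V(2,0)=29.7200, V(2,1)=0.8600, V(2,2)=42.2376
(1,0): S=78.0000. Δ = (V_up−V_dn)/(S_up−S_dn) = (0.8600−29.7200)/(87.3600−58.5000) = -1.0000. V = [p*·0.8600 + (1−p*)·29.7200]/1.04 = 6.8269. B = V − Δ·S = 84.8269.
(1,1): S=116.4800. Δ = (V_up−V_dn)/(S_up−S_dn) = (42.2376−0.8600)/(130.4576−87.3600) = 0.9601. V = [p*·42.2376 + (1−p*)·0.8600]/1.04 = 32.0107. B = V − Δ·S = -79.8207.
(0,0): S=104.0000. Δ = (V_up−V_dn)/(S_up−S_dn) = (32.0107−6.8269)/(116.4800−78.0000) = 0.6545. V = [p*·32.0107 + (1−p*)·6.8269]/1.04 = 25.5438. B = V − Δ·S = -42.5204.
Self-financing check: at every node Δ·S+B equals the discounted successor values.

(0,0): Delta=0.6545 Bond=-42.5204
(1,0): Delta=-1.0000 Bond=84.8269
(1,1): Delta=0.9601 Bond=-79.8207
V0=25.5438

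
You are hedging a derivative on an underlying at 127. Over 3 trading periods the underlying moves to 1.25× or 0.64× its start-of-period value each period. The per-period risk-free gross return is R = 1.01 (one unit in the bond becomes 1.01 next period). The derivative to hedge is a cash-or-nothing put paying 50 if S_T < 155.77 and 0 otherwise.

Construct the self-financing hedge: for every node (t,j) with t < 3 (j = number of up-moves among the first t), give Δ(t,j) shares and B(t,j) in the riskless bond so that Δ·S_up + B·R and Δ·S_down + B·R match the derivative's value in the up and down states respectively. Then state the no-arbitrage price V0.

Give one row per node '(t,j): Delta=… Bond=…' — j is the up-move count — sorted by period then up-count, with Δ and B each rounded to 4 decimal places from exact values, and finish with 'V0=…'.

Under the risk-neutral measure, an up-move has probability p* = (R−d)/(u−d) = 0.6066 and values discount at R = 1.01.
Payoff layer (t=3): V(3,0)=50.0000, V(3,1)=50.0000, V(3,2)=50.0000, V(3,3)=0.0000
  t=2,j=0: stock 52.0192 → up 65.0240 (V=50.0000), down 33.2923 (V=50.0000). Price 49.5050; hedge Δ=0.0000, bond B=49.5050.
  t=2,j=1: stock 101.6000 → up 127.0000 (V=50.0000), down 65.0240 (V=50.0000). Price 49.5050; hedge Δ=0.0000, bond B=49.5050.
  t=2,j=2: stock 198.4375 → up 248.0469 (V=0.0000), down 127.0000 (V=50.0000). Price 19.4774; hedge Δ=-0.4131, bond B=101.4446.
  t=1,j=0: stock 81.2800 → up 101.6000 (V=49.5050), down 52.0192 (V=49.5050). Price 49.0148; hedge Δ=0.0000, bond B=49.0148.
  t=1,j=1: stock 158.7500 → up 198.4375 (V=19.4774), down 101.6000 (V=49.5050). Price 30.9817; hedge Δ=-0.3101, bond B=80.2072.
  t=0,j=0: stock 127.0000 → up 158.7500 (V=30.9817), down 81.2800 (V=49.0148). Price 37.6997; hedge Δ=-0.2328, bond B=67.2622.
Check: Δ(0,0)·S0 + B(0,0) = 37.6997 = V0.

(0,0): Delta=-0.2328 Bond=67.2622
(1,0): Delta=0.0000 Bond=49.0148
(1,1): Delta=-0.3101 Bond=80.2072
(2,0): Delta=0.0000 Bond=49.5050
(2,1): Delta=0.0000 Bond=49.5050
(2,2): Delta=-0.4131 Bond=101.4446
V0=37.6997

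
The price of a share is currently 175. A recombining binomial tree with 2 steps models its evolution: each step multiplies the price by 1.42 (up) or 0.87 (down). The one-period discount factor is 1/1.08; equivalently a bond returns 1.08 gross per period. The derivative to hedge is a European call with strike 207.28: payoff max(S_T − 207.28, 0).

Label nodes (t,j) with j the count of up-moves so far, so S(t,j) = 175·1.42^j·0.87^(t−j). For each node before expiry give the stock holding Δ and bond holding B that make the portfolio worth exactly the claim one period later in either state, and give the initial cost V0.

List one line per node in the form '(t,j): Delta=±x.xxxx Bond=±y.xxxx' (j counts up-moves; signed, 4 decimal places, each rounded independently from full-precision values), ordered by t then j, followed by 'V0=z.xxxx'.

Risk-neutral probability p* = (R−d)/(u−d) = (1.08−0.87)/(1.42−0.87) = 0.3818.
At expiry t=2: V(2,0)=0.0000, V(2,1)=8.9150, V(2,2)=145.5900
  t=1,j=0: stock 152.2500 → up 216.1950 (V=8.9150), down 132.4575 (V=0.0000). Price 3.1518; hedge Δ=0.1065, bond B=-13.0573.
  t=1,j=1: stock 248.5000 → up 352.8700 (V=145.5900), down 216.1950 (V=8.9150). Price 56.5741; hedge Δ=1.0000, bond B=-191.9259.
  t=0,j=0: stock 175.0000 → up 248.5000 (V=56.5741), down 152.2500 (V=3.1518). Price 21.8050; hedge Δ=0.5550, bond B=-75.3265.
Self-financing check: at every node Δ·S+B equals the discounted successor values.

(0,0): Delta=0.5550 Bond=-75.3265
(1,0): Delta=0.1065 Bond=-13.0573
(1,1): Delta=1.0000 Bond=-191.9259
V0=21.8050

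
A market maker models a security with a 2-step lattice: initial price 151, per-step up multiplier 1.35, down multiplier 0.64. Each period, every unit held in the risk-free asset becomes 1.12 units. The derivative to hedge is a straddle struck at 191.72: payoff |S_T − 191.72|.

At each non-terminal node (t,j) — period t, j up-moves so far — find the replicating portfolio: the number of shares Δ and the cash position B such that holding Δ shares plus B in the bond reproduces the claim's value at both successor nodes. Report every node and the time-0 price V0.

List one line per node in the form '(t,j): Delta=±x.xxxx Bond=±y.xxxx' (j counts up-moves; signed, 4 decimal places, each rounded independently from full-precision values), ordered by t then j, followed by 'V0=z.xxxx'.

(0,0): Delta=-0.0600 Bond=71.7292
(1,0): Delta=-1.0000 Bond=171.1786
(1,1): Delta=0.1535 Bond=36.8084
V0=62.6696

The replicating-portfolio and risk-neutral prices coincide; use p* = (1.12−0.64)/(1.35−0.64) = 0.6761 for the latter.
Terminal payoffs: V(2,0)=129.8704, V(2,1)=61.2560, V(2,2)=83.4775
  t=1,j=0: stock 96.6400 → up 130.4640 (V=61.2560), down 61.8496 (V=129.8704). Price 74.5386; hedge Δ=-1.0000, bond B=171.1786.
  t=1,j=1: stock 203.8500 → up 275.1975 (V=83.4775), down 130.4640 (V=61.2560). Price 68.1062; hedge Δ=0.1535, bond B=36.8084.
  t=0,j=0: stock 151.0000 → up 203.8500 (V=68.1062), down 96.6400 (V=74.5386). Price 62.6696; hedge Δ=-0.0600, bond B=71.7292.
Check: Δ(0,0)·S0 + B(0,0) = 62.6696 = V0.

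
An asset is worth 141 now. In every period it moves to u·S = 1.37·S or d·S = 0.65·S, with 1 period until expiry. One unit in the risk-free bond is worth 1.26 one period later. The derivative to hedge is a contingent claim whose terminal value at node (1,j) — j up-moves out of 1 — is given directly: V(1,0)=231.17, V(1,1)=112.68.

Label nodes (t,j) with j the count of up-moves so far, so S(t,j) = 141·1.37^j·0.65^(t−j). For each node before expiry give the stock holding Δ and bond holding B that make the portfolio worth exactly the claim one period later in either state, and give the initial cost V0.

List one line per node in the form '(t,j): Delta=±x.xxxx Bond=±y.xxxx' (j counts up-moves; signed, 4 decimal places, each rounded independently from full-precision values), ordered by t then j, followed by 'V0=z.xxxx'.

Since d<R<u, set p* = (R−d)/(u−d) = 0.8472; price each node as the discounted p*-expectation of its children.
At expiry t=1: V(1,0)=231.1700, V(1,1)=112.6800
Node (0,0) S=141.0000: V=(p*·112.6800+(1−p*)·231.1700)/1.26=103.7957; Δ=(112.6800−231.1700)/(193.1700−91.6500)=-1.1672; B=V−Δ·S=268.3652
Root portfolio cost Δ·141+B reproduces V0=103.7957.

(0,0): Delta=-1.1672 Bond=268.3652
V0=103.7957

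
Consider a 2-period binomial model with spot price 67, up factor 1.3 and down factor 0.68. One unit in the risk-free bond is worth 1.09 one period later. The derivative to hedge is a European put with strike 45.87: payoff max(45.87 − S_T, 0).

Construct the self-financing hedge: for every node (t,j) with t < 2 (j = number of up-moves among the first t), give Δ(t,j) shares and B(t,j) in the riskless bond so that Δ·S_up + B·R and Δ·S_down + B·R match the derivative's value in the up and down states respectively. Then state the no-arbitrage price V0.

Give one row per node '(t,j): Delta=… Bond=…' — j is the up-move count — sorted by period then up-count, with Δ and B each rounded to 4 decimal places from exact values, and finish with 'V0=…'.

(0,0): Delta=-0.1114 Bond=8.9002
(1,0): Delta=-0.5271 Bond=28.6416
(1,1): Delta=0.0000 Bond=0.0000
V0=1.4377

Since d<R<u, set p* = (R−d)/(u−d) = 0.6613; price each node as the discounted p*-expectation of its children.
Terminal payoffs: V(2,0)=14.8892, V(2,1)=0.0000, V(2,2)=0.0000
Node (1,0) S=45.5600: V=(p*·0.0000+(1−p*)·14.8892)/1.09=4.6267; Δ=(0.0000−14.8892)/(59.2280−30.9808)=-0.5271; B=V−Δ·S=28.6416
Node (1,1) S=87.1000: V=(p*·0.0000+(1−p*)·0.0000)/1.09=0.0000; Δ=(0.0000−0.0000)/(113.2300−59.2280)=0.0000; B=V−Δ·S=0.0000
Node (0,0) S=67.0000: V=(p*·0.0000+(1−p*)·4.6267)/1.09=1.4377; Δ=(0.0000−4.6267)/(87.1000−45.5600)=-0.1114; B=V−Δ·S=8.9002
Check: Δ(0,0)·S0 + B(0,0) = 1.4377 = V0.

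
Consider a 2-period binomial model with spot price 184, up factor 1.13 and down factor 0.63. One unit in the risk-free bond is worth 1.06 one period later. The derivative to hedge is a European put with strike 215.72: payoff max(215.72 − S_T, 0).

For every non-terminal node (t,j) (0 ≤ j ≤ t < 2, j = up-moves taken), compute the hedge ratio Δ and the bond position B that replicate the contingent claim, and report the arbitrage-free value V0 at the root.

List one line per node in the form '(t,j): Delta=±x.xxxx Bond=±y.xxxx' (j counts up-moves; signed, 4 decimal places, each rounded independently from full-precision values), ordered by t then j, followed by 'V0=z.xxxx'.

Under the risk-neutral measure, an up-move has probability p* = (R−d)/(u−d) = 0.8600 and values discount at R = 1.06.
Payoff layer (t=2): V(2,0)=142.6904, V(2,1)=84.7304, V(2,2)=0.0000
  t=1,j=0: stock 115.9200 → up 130.9896 (V=84.7304), down 73.0296 (V=142.6904). Price 87.5894; hedge Δ=-1.0000, bond B=203.5094.
  t=1,j=1: stock 207.9200 → up 234.9496 (V=0.0000), down 130.9896 (V=84.7304). Price 11.1908; hedge Δ=-0.8150, bond B=180.6516.
  t=0,j=0: stock 184.0000 → up 207.9200 (V=11.1908), down 115.9200 (V=87.5894). Price 20.6478; hedge Δ=-0.8304, bond B=173.4450.
Check: Δ(0,0)·S0 + B(0,0) = 20.6478 = V0.

(0,0): Delta=-0.8304 Bond=173.4450
(1,0): Delta=-1.0000 Bond=203.5094
(1,1): Delta=-0.8150 Bond=180.6516
V0=20.6478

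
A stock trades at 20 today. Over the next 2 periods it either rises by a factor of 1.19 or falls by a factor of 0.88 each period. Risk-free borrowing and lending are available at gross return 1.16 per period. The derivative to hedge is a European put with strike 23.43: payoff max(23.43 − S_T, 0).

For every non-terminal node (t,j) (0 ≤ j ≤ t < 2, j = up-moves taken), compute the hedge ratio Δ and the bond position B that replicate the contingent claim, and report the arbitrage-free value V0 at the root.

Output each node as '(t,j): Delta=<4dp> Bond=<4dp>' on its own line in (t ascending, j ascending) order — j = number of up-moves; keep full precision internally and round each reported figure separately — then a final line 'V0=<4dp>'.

(0,0): Delta=-0.3856 Bond=8.0908
(1,0): Delta=-1.0000 Bond=20.1983
(1,1): Delta=-0.3369 Bond=8.2268
V0=0.3783

Under the risk-neutral measure, an up-move has probability p* = (R−d)/(u−d) = 0.9032 and values discount at R = 1.16.
Terminal payoffs: V(2,0)=7.9420, V(2,1)=2.4860, V(2,2)=0.0000
(1,0): S=17.6000. Δ = (V_up−V_dn)/(S_up−S_dn) = (2.4860−7.9420)/(20.9440−15.4880) = -1.0000. V = [p*·2.4860 + (1−p*)·7.9420]/1.16 = 2.5983. B = V − Δ·S = 20.1983.
(1,1): S=23.8000. Δ = (V_up−V_dn)/(S_up−S_dn) = (0.0000−2.4860)/(28.3220−20.9440) = -0.3369. V = [p*·0.0000 + (1−p*)·2.4860]/1.16 = 0.2074. B = V − Δ·S = 8.2268.
(0,0): S=20.0000. Δ = (V_up−V_dn)/(S_up−S_dn) = (0.2074−2.5983)/(23.8000−17.6000) = -0.3856. V = [p*·0.2074 + (1−p*)·2.5983]/1.16 = 0.3783. B = V − Δ·S = 8.0908.
The time-0 hedge costs 0.3783, which is the no-arbitrage price.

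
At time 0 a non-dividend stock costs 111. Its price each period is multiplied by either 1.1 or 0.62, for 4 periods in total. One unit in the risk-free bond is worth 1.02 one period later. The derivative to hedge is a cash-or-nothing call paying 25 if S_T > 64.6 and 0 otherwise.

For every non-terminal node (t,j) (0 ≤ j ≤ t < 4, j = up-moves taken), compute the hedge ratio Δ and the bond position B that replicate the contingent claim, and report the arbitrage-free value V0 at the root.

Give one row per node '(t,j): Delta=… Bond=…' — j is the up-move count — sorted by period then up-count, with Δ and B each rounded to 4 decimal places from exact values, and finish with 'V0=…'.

(0,0): Delta=0.1535 Bond=3.0073
(1,0): Delta=0.5052 Bond=-21.1314
(1,1): Delta=0.1139 Bond=7.9072
(2,0): Delta=0.0000 Bond=0.0000
(2,1): Delta=0.5621 Bond=-25.8648
(2,2): Delta=0.0634 Bond=14.8514
(3,0): Delta=0.0000 Bond=0.0000
(3,1): Delta=0.0000 Bond=0.0000
(3,2): Delta=0.6255 Bond=-31.6585
(3,3): Delta=0.0000 Bond=24.5098
V0=20.0487

The replicating-portfolio and risk-neutral prices coincide; use p* = (1.02−0.62)/(1.1−0.62) = 0.8333 for the latter.
At expiry t=4: V(4,0)=0.0000, V(4,1)=0.0000, V(4,2)=0.0000, V(4,3)=25.0000, V(4,4)=25.0000
(3,0): S=26.4544. Δ = (V_up−V_dn)/(S_up−S_dn) = (0.0000−0.0000)/(29.0998−16.4017) = 0.0000. V = [p*·0.0000 + (1−p*)·0.0000]/1.02 = 0.0000. B = V − Δ·S = 0.0000.
(3,1): S=46.9352. Δ = (V_up−V_dn)/(S_up−S_dn) = (0.0000−0.0000)/(51.6288−29.0998) = 0.0000. V = [p*·0.0000 + (1−p*)·0.0000]/1.02 = 0.0000. B = V − Δ·S = 0.0000.
(3,2): S=83.2722. Δ = (V_up−V_dn)/(S_up−S_dn) = (25.0000−0.0000)/(91.5994−51.6288) = 0.6255. V = [p*·25.0000 + (1−p*)·0.0000]/1.02 = 20.4248. B = V − Δ·S = -31.6585.
(3,3): S=147.7410. Δ = (V_up−V_dn)/(S_up−S_dn) = (25.0000−25.0000)/(162.5151−91.5994) = 0.0000. V = [p*·25.0000 + (1−p*)·25.0000]/1.02 = 24.5098. B = V − Δ·S = 24.5098.
(2,0): S=42.6684. Δ = (V_up−V_dn)/(S_up−S_dn) = (0.0000−0.0000)/(46.9352−26.4544) = 0.0000. V = [p*·0.0000 + (1−p*)·0.0000]/1.02 = 0.0000. B = V − Δ·S = 0.0000.
(2,1): S=75.7020. Δ = (V_up−V_dn)/(S_up−S_dn) = (20.4248−0.0000)/(83.2722−46.9352) = 0.5621. V = [p*·20.4248 + (1−p*)·0.0000]/1.02 = 16.6870. B = V − Δ·S = -25.8648.
(2,2): S=134.3100. Δ = (V_up−V_dn)/(S_up−S_dn) = (24.5098−20.4248)/(147.7410−83.2722) = 0.0634. V = [p*·24.5098 + (1−p*)·20.4248]/1.02 = 23.3617. B = V − Δ·S = 14.8514.
(1,0): S=68.8200. Δ = (V_up−V_dn)/(S_up−S_dn) = (16.6870−0.0000)/(75.7020−42.6684) = 0.5052. V = [p*·16.6870 + (1−p*)·0.0000]/1.02 = 13.6331. B = V − Δ·S = -21.1314.
(1,1): S=122.1000. Δ = (V_up−V_dn)/(S_up−S_dn) = (23.3617−16.6870)/(134.3100−75.7020) = 0.1139. V = [p*·23.3617 + (1−p*)·16.6870]/1.02 = 21.8130. B = V − Δ·S = 7.9072.
(0,0): S=111.0000. Δ = (V_up−V_dn)/(S_up−S_dn) = (21.8130−13.6331)/(122.1000−68.8200) = 0.1535. V = [p*·21.8130 + (1−p*)·13.6331]/1.02 = 20.0487. B = V − Δ·S = 3.0073.
Root portfolio cost Δ·111+B reproduces V0=20.0487.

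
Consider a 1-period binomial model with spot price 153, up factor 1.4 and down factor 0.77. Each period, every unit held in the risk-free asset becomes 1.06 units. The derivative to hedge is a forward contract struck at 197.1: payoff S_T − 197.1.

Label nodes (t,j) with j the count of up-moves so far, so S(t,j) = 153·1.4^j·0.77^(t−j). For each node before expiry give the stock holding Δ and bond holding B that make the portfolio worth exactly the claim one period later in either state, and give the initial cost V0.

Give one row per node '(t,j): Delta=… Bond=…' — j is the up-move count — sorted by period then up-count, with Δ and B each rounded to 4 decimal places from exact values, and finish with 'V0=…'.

Under the risk-neutral measure, an up-move has probability p* = (R−d)/(u−d) = 0.4603 and values discount at R = 1.06.
Terminal payoffs: V(1,0)=-79.2900, V(1,1)=17.1000
  t=0,j=0: stock 153.0000 → up 214.2000 (V=17.1000), down 117.8100 (V=-79.2900). Price -32.9434; hedge Δ=1.0000, bond B=-185.9434.
Each (Δ,B) replicates both successor values, so the strategy is self-financing and V0 is arbitrage-free.

(0,0): Delta=1.0000 Bond=-185.9434
V0=-32.9434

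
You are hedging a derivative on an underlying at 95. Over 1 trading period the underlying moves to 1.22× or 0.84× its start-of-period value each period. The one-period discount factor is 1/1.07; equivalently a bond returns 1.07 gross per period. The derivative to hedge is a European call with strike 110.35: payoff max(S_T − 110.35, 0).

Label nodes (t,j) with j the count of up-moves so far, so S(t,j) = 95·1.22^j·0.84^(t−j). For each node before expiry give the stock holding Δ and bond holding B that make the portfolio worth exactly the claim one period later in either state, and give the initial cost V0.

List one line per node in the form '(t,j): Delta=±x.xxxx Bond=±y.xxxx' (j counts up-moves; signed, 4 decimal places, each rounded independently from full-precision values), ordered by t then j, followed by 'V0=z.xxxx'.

(0,0): Delta=0.1537 Bond=-11.4658
V0=3.1394

Risk-neutral probability p* = (R−d)/(u−d) = (1.07−0.84)/(1.22−0.84) = 0.6053.
Payoff layer (t=1): V(1,0)=0.0000, V(1,1)=5.5500
  t=0,j=0: stock 95.0000 → up 115.9000 (V=5.5500), down 79.8000 (V=0.0000). Price 3.1394; hedge Δ=0.1537, bond B=-11.4658.
Self-financing check: at every node Δ·S+B equals the discounted successor values.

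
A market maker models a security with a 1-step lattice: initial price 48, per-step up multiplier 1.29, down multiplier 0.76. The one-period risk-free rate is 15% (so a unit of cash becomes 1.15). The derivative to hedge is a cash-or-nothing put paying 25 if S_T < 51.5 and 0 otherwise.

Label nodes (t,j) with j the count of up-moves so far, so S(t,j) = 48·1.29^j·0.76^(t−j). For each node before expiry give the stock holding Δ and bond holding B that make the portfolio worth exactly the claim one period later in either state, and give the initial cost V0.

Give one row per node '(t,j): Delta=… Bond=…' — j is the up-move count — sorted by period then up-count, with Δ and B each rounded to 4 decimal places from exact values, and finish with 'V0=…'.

(0,0): Delta=-0.9827 Bond=52.9122
V0=5.7424

Risk-neutral probability p* = (R−d)/(u−d) = (1.15−0.76)/(1.29−0.76) = 0.7358.
Payoff layer (t=1): V(1,0)=25.0000, V(1,1)=0.0000
Node (0,0) S=48.0000: V=(p*·0.0000+(1−p*)·25.0000)/1.15=5.7424; Δ=(0.0000−25.0000)/(61.9200−36.4800)=-0.9827; B=V−Δ·S=52.9122
The time-0 hedge costs 5.7424, which is the no-arbitrage price.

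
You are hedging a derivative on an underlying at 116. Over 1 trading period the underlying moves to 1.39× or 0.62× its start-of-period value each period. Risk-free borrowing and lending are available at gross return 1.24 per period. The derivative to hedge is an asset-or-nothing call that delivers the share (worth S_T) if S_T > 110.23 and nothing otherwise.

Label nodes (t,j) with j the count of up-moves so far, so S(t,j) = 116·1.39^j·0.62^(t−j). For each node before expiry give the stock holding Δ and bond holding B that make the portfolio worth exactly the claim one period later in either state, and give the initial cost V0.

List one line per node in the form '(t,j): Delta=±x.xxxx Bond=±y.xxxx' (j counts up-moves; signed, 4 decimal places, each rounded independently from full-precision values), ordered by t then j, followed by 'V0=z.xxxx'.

(0,0): Delta=1.8052 Bond=-104.7013
V0=104.7013

The replicating-portfolio and risk-neutral prices coincide; use p* = (1.24−0.62)/(1.39−0.62) = 0.8052 for the latter.
Payoff layer (t=1): V(1,0)=0.0000, V(1,1)=161.2400
  t=0,j=0: stock 116.0000 → up 161.2400 (V=161.2400), down 71.9200 (V=0.0000). Price 104.7013; hedge Δ=1.8052, bond B=-104.7013.
The time-0 hedge costs 104.7013, which is the no-arbitrage price.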